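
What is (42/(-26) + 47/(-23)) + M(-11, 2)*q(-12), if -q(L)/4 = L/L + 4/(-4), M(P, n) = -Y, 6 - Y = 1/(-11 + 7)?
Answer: -1094/299 ≈ -3.6589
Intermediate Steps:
Y = 25/4 (Y = 6 - 1/(-11 + 7) = 6 - 1/(-4) = 6 - 1*(-¼) = 6 + ¼ = 25/4 ≈ 6.2500)
M(P, n) = -25/4 (M(P, n) = -1*25/4 = -25/4)
q(L) = 0 (q(L) = -4*(L/L + 4/(-4)) = -4*(1 + 4*(-¼)) = -4*(1 - 1) = -4*0 = 0)
(42/(-26) + 47/(-23)) + M(-11, 2)*q(-12) = (42/(-26) + 47/(-23)) - 25/4*0 = (42*(-1/26) + 47*(-1/23)) + 0 = (-21/13 - 47/23) + 0 = -1094/299 + 0 = -1094/299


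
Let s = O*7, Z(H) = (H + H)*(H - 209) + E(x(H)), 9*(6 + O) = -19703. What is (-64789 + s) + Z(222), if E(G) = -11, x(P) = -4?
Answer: -669551/9 ≈ -74395.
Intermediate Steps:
O = -19757/9 (O = -6 + (⅑)*(-19703) = -6 - 19703/9 = -19757/9 ≈ -2195.2)
Z(H) = -11 + 2*H*(-209 + H) (Z(H) = (H + H)*(H - 209) - 11 = (2*H)*(-209 + H) - 11 = 2*H*(-209 + H) - 11 = -11 + 2*H*(-209 + H))
s = -138299/9 (s = -19757/9*7 = -138299/9 ≈ -15367.)
(-64789 + s) + Z(222) = (-64789 - 138299/9) + (-11 - 418*222 + 2*222²) = -721400/9 + (-11 - 92796 + 2*49284) = -721400/9 + (-11 - 92796 + 98568) = -721400/9 + 5761 = -669551/9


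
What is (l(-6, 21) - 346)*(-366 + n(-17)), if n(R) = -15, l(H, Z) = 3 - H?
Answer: 128397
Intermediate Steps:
(l(-6, 21) - 346)*(-366 + n(-17)) = ((3 - 1*(-6)) - 346)*(-366 - 15) = ((3 + 6) - 346)*(-381) = (9 - 346)*(-381) = -337*(-381) = 128397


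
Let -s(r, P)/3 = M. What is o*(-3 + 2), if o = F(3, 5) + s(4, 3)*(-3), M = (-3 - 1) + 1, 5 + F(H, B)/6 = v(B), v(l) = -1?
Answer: 63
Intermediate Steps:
F(H, B) = -36 (F(H, B) = -30 + 6*(-1) = -30 - 6 = -36)
M = -3 (M = -4 + 1 = -3)
s(r, P) = 9 (s(r, P) = -3*(-3) = 9)
o = -63 (o = -36 + 9*(-3) = -36 - 27 = -63)
o*(-3 + 2) = -63*(-3 + 2) = -63*(-1) = 63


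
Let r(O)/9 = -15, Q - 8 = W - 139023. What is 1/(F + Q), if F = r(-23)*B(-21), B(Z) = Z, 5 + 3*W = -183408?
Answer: -3/591953 ≈ -5.0680e-6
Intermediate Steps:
W = -183413/3 (W = -5/3 + (1/3)*(-183408) = -5/3 - 61136 = -183413/3 ≈ -61138.)
Q = -600458/3 (Q = 8 + (-183413/3 - 139023) = 8 - 600482/3 = -600458/3 ≈ -2.0015e+5)
r(O) = -135 (r(O) = 9*(-15) = -135)
F = 2835 (F = -135*(-21) = 2835)
1/(F + Q) = 1/(2835 - 600458/3) = 1/(-591953/3) = -3/591953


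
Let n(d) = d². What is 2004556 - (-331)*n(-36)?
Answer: 2433532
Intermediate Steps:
2004556 - (-331)*n(-36) = 2004556 - (-331)*(-36)² = 2004556 - (-331)*1296 = 2004556 - 1*(-428976) = 2004556 + 428976 = 2433532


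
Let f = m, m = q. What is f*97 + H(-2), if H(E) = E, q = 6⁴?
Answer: 125710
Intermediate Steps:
q = 1296
m = 1296
f = 1296
f*97 + H(-2) = 1296*97 - 2 = 125712 - 2 = 125710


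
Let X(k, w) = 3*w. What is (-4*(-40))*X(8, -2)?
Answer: -960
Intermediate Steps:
(-4*(-40))*X(8, -2) = (-4*(-40))*(3*(-2)) = 160*(-6) = -960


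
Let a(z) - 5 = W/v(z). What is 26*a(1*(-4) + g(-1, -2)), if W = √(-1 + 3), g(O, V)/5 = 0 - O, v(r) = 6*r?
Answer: 130 + 13*√2/3 ≈ 136.13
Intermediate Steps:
g(O, V) = -5*O (g(O, V) = 5*(0 - O) = 5*(-O) = -5*O)
W = √2 ≈ 1.4142
a(z) = 5 + √2/(6*z) (a(z) = 5 + √2/((6*z)) = 5 + √2*(1/(6*z)) = 5 + √2/(6*z))
26*a(1*(-4) + g(-1, -2)) = 26*(5 + √2/(6*(1*(-4) - 5*(-1)))) = 26*(5 + √2/(6*(-4 + 5))) = 26*(5 + (⅙)*√2/1) = 26*(5 + (⅙)*√2*1) = 26*(5 + √2/6) = 130 + 13*√2/3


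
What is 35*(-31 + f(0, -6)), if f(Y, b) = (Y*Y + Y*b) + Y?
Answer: -1085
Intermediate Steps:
f(Y, b) = Y + Y² + Y*b (f(Y, b) = (Y² + Y*b) + Y = Y + Y² + Y*b)
35*(-31 + f(0, -6)) = 35*(-31 + 0*(1 + 0 - 6)) = 35*(-31 + 0*(-5)) = 35*(-31 + 0) = 35*(-31) = -1085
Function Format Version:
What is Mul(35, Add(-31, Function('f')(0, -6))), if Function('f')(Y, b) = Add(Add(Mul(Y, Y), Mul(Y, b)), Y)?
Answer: -1085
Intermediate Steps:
Function('f')(Y, b) = Add(Y, Pow(Y, 2), Mul(Y, b)) (Function('f')(Y, b) = Add(Add(Pow(Y, 2), Mul(Y, b)), Y) = Add(Y, Pow(Y, 2), Mul(Y, b)))
Mul(35, Add(-31, Function('f')(0, -6))) = Mul(35, Add(-31, Mul(0, Add(1, 0, -6)))) = Mul(35, Add(-31, Mul(0, -5))) = Mul(35, Add(-31, 0)) = Mul(35, -31) = -1085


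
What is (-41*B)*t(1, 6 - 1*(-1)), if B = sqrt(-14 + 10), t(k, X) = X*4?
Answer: -2296*I ≈ -2296.0*I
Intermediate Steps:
t(k, X) = 4*X
B = 2*I (B = sqrt(-4) = 2*I ≈ 2.0*I)
(-41*B)*t(1, 6 - 1*(-1)) = (-82*I)*(4*(6 - 1*(-1))) = (-82*I)*(4*(6 + 1)) = (-82*I)*(4*7) = -82*I*28 = -2296*I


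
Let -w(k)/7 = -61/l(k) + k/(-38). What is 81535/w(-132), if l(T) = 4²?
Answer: 24786640/721 ≈ 34378.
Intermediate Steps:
l(T) = 16
w(k) = 427/16 + 7*k/38 (w(k) = -7*(-61/16 + k/(-38)) = -7*(-61*1/16 + k*(-1/38)) = -7*(-61/16 - k/38) = 427/16 + 7*k/38)
81535/w(-132) = 81535/(427/16 + (7/38)*(-132)) = 81535/(427/16 - 462/19) = 81535/(721/304) = 81535*(304/721) = 24786640/721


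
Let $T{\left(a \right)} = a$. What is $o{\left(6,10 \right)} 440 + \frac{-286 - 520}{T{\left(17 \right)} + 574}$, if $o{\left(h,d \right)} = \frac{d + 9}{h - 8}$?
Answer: $- \frac{2471186}{591} \approx -4181.4$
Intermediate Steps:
$o{\left(h,d \right)} = \frac{9 + d}{-8 + h}$
$o{\left(6,10 \right)} 440 + \frac{-286 - 520}{T{\left(17 \right)} + 574} = \frac{9 + 10}{-8 + 6} \cdot 440 + \frac{-286 - 520}{17 + 574} = \frac{1}{-2} \cdot 19 \cdot 440 - \frac{806}{591} = \left(- \frac{1}{2}\right) 19 \cdot 440 - \frac{806}{591} = \left(- \frac{19}{2}\right) 440 - \frac{806}{591} = -4180 - \frac{806}{591} = - \frac{2471186}{591}$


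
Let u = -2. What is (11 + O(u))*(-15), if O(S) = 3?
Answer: -210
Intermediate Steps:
(11 + O(u))*(-15) = (11 + 3)*(-15) = 14*(-15) = -210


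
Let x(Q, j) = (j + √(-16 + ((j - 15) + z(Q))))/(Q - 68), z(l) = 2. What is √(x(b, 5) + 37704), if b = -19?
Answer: √(285381141 - 174*I*√6)/87 ≈ 194.18 - 0.000145*I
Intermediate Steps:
x(Q, j) = (j + √(-29 + j))/(-68 + Q) (x(Q, j) = (j + √(-16 + ((j - 15) + 2)))/(Q - 68) = (j + √(-16 + ((-15 + j) + 2)))/(-68 + Q) = (j + √(-16 + (-13 + j)))/(-68 + Q) = (j + √(-29 + j))/(-68 + Q))
√(x(b, 5) + 37704) = √((5 + √(-29 + 5))/(-68 - 19) + 37704) = √((5 + √(-24))/(-87) + 37704) = √(-(5 + 2*I*√6)/87 + 37704) = √((-5/87 - 2*I*√6/87) + 37704) = √(3280243/87 - 2*I*√6/87)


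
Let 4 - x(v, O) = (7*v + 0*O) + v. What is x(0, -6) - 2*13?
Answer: -22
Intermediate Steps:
x(v, O) = 4 - 8*v (x(v, O) = 4 - ((7*v + 0*O) + v) = 4 - ((7*v + 0) + v) = 4 - (7*v + v) = 4 - 8*v)
x(0, -6) - 2*13 = (4 - 8*0) - 2*13 = (4 + 0) - 26 = 4 - 26 = -22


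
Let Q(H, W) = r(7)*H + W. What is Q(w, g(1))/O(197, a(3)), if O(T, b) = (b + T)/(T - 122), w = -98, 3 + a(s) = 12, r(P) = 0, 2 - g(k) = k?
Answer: 75/206 ≈ 0.36408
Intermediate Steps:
g(k) = 2 - k
a(s) = 9 (a(s) = -3 + 12 = 9)
O(T, b) = (T + b)/(-122 + T)
Q(H, W) = W (Q(H, W) = 0*H + W = 0 + W = W)
Q(w, g(1))/O(197, a(3)) = (2 - 1*1)/(((197 + 9)/(-122 + 197))) = (2 - 1)/((206/75)) = 1/((1/75)*206) = 1/(206/75) = 1*(75/206) = 75/206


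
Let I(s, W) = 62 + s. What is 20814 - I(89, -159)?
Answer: 20663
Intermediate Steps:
20814 - I(89, -159) = 20814 - (62 + 89) = 20814 - 1*151 = 20814 - 151 = 20663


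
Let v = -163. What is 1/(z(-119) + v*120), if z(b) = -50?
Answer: -1/19610 ≈ -5.0994e-5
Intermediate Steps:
1/(z(-119) + v*120) = 1/(-50 - 163*120) = 1/(-50 - 19560) = 1/(-19610) = -1/19610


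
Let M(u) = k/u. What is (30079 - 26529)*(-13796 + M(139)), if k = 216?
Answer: -6806869400/139 ≈ -4.8970e+7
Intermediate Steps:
M(u) = 216/u
(30079 - 26529)*(-13796 + M(139)) = (30079 - 26529)*(-13796 + 216/139) = 3550*(-13796 + 216*(1/139)) = 3550*(-13796 + 216/139) = 3550*(-1917428/139) = -6806869400/139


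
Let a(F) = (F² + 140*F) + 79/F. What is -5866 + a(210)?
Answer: 14203219/210 ≈ 67634.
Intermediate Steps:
a(F) = F² + 79/F + 140*F
-5866 + a(210) = -5866 + (79 + 210²*(140 + 210))/210 = -5866 + (79 + 44100*350)/210 = -5866 + (79 + 15435000)/210 = -5866 + (1/210)*15435079 = -5866 + 15435079/210 = 14203219/210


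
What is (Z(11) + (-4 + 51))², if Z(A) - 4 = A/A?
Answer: 2704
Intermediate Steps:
Z(A) = 5 (Z(A) = 4 + A/A = 4 + 1 = 5)
(Z(11) + (-4 + 51))² = (5 + (-4 + 51))² = (5 + 47)² = 52² = 2704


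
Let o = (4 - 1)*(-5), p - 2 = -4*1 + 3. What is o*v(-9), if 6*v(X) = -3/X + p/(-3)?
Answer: 0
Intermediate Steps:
p = 1 (p = 2 + (-4*1 + 3) = 2 + (-4 + 3) = 2 - 1 = 1)
v(X) = -1/18 - 1/(2*X) (v(X) = (-3/X + 1/(-3))/6 = (-3/X + 1*(-⅓))/6 = (-3/X - ⅓)/6 = (-⅓ - 3/X)/6 = -1/18 - 1/(2*X))
o = -15 (o = 3*(-5) = -15)
o*v(-9) = -5*(-9 - 1*(-9))/(6*(-9)) = -5*(-1)*(-9 + 9)/(6*9) = -5*(-1)*0/(6*9) = -15*0 = 0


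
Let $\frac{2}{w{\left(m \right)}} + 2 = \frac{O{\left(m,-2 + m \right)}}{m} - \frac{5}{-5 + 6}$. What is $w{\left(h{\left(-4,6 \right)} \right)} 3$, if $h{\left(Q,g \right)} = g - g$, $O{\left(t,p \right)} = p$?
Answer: $0$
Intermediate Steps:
$h{\left(Q,g \right)} = 0$
$w{\left(m \right)} = \frac{2}{-7 + \frac{-2 + m}{m}}$ ($w{\left(m \right)} = \frac{2}{-2 - \left(\frac{5}{-5 + 6} - \frac{-2 + m}{m}\right)} = \frac{2}{-2 + \left(\frac{-2 + m}{m} - \frac{5}{1}\right)} = \frac{2}{-2 + \left(\frac{-2 + m}{m} - 5\right)} = \frac{2}{-2 - \left(5 - \frac{-2 + m}{m}\right)} = \frac{2}{-7 + \frac{-2 + m}{m}}$)
$w{\left(h{\left(-4,6 \right)} \right)} 3 = \left(-1\right) 0 \frac{1}{1 + 3 \cdot 0} \cdot 3 = \left(-1\right) 0 \frac{1}{1 + 0} \cdot 3 = \left(-1\right) 0 \cdot 1^{-1} \cdot 3 = \left(-1\right) 0 \cdot 1 \cdot 3 = 0 \cdot 3 = 0$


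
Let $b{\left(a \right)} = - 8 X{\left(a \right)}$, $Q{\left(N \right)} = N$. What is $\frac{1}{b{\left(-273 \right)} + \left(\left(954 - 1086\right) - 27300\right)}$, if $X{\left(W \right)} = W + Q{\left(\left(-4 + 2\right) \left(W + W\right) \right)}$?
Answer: $- \frac{1}{33984} \approx -2.9426 \cdot 10^{-5}$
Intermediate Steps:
$X{\left(W \right)} = - 3 W$ ($X{\left(W \right)} = W + \left(-4 + 2\right) \left(W + W\right) = W - 2 \cdot 2 W = W - 4 W = - 3 W$)
$b{\left(a \right)} = 24 a$ ($b{\left(a \right)} = - 8 \left(- 3 a\right) = 24 a$)
$\frac{1}{b{\left(-273 \right)} + \left(\left(954 - 1086\right) - 27300\right)} = \frac{1}{24 \left(-273\right) + \left(\left(954 - 1086\right) - 27300\right)} = \frac{1}{-6552 - 27432} = \frac{1}{-33984} = - \frac{1}{33984}$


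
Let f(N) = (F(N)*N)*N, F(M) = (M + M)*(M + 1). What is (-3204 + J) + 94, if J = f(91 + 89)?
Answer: 2111180890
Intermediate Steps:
F(M) = 2*M*(1 + M) (F(M) = (2*M)*(1 + M) = 2*M*(1 + M))
f(N) = 2*N³*(1 + N) (f(N) = ((2*N*(1 + N))*N)*N = (2*N²*(1 + N))*N = 2*N³*(1 + N))
J = 2111184000 (J = 2*(91 + 89)³*(1 + (91 + 89)) = 2*180³*(1 + 180) = 2*5832000*181 = 2111184000)
(-3204 + J) + 94 = (-3204 + 2111184000) + 94 = 2111180796 + 94 = 2111180890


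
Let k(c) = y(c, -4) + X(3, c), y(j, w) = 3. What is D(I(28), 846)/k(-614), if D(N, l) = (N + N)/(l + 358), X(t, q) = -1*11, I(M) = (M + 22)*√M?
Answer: -25*√7/1204 ≈ -0.054937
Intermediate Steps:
I(M) = √M*(22 + M) (I(M) = (22 + M)*√M = √M*(22 + M))
X(t, q) = -11
D(N, l) = 2*N/(358 + l) (D(N, l) = (2*N)/(358 + l) = 2*N/(358 + l))
k(c) = -8 (k(c) = 3 - 11 = -8)
D(I(28), 846)/k(-614) = (2*(√28*(22 + 28))/(358 + 846))/(-8) = (2*((2*√7)*50)/1204)*(-⅛) = (2*(100*√7)*(1/1204))*(-⅛) = (50*√7/301)*(-⅛) = -25*√7/1204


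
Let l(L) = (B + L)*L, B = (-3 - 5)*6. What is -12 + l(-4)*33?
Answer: 6852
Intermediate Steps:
B = -48 (B = -8*6 = -48)
l(L) = L*(-48 + L) (l(L) = (-48 + L)*L = L*(-48 + L))
-12 + l(-4)*33 = -12 - 4*(-48 - 4)*33 = -12 - 4*(-52)*33 = -12 + 208*33 = -12 + 6864 = 6852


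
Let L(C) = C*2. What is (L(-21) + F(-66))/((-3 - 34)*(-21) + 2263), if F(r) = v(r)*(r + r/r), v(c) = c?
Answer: 531/380 ≈ 1.3974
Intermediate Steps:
L(C) = 2*C
F(r) = r*(1 + r) (F(r) = r*(r + r/r) = r*(r + 1) = r*(1 + r))
(L(-21) + F(-66))/((-3 - 34)*(-21) + 2263) = (2*(-21) - 66*(1 - 66))/((-3 - 34)*(-21) + 2263) = (-42 - 66*(-65))/(-37*(-21) + 2263) = (-42 + 4290)/(777 + 2263) = 4248/3040 = 4248*(1/3040) = 531/380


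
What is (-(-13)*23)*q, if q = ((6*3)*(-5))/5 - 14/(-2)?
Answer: -3289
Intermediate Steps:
q = -11 (q = (18*(-5))*(⅕) - 14*(-½) = -90*⅕ + 7 = -18 + 7 = -11)
(-(-13)*23)*q = -(-13)*23*(-11) = -1*(-299)*(-11) = 299*(-11) = -3289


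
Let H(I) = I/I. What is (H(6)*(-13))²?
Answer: 169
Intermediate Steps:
H(I) = 1
(H(6)*(-13))² = (1*(-13))² = (-13)² = 169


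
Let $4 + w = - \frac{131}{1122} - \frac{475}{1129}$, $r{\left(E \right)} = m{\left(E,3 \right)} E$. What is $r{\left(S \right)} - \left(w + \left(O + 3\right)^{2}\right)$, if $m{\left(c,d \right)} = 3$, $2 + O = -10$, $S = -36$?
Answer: $- \frac{233665681}{1266738} \approx -184.46$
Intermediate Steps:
$O = -12$ ($O = -2 - 10 = -12$)
$r{\left(E \right)} = 3 E$
$w = - \frac{5747801}{1266738}$ ($w = -4 - \left(\frac{131}{1122} + \frac{475}{1129}\right) = -4 - \frac{680849}{1266738} = - \frac{5747801}{1266738} \approx -4.5375$)
$r{\left(S \right)} - \left(w + \left(O + 3\right)^{2}\right) = 3 \left(-36\right) - \left(- \frac{5747801}{1266738} + \left(-12 + 3\right)^{2}\right) = -108 - \left(- \frac{5747801}{1266738} + \left(-9\right)^{2}\right) = -108 - \left(- \frac{5747801}{1266738} + 81\right) = -108 - \frac{96857977}{1266738} = - \frac{233665681}{1266738}$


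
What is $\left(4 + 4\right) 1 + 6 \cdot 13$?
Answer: $86$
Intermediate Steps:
$\left(4 + 4\right) 1 + 6 \cdot 13 = 8 \cdot 1 + 78 = 8 + 78 = 86$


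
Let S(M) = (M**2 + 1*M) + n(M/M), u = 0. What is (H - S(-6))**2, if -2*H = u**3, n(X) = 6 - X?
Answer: 1225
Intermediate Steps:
H = 0 (H = -1/2*0**3 = -1/2*0 = 0)
S(M) = 5 + M + M**2 (S(M) = (M**2 + 1*M) + (6 - M/M) = (M**2 + M) + (6 - 1*1) = (M + M**2) + (6 - 1) = (M + M**2) + 5 = 5 + M + M**2)
(H - S(-6))**2 = (0 - (5 - 6 + (-6)**2))**2 = (0 - (5 - 6 + 36))**2 = (0 - 1*35)**2 = (0 - 35)**2 = (-35)**2 = 1225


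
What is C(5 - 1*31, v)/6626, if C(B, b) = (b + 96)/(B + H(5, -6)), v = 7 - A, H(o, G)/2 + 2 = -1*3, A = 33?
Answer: -35/119268 ≈ -0.00029346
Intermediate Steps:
H(o, G) = -10 (H(o, G) = -4 + 2*(-1*3) = -4 + 2*(-3) = -4 - 6 = -10)
v = -26 (v = 7 - 1*33 = 7 - 33 = -26)
C(B, b) = (96 + b)/(-10 + B) (C(B, b) = (b + 96)/(B - 10) = (96 + b)/(-10 + B))
C(5 - 1*31, v)/6626 = ((96 - 26)/(-10 + (5 - 1*31)))/6626 = (70/(-10 + (5 - 31)))*(1/6626) = (70/(-10 - 26))*(1/6626) = (70/(-36))*(1/6626) = -1/36*70*(1/6626) = -35/18*1/6626 = -35/119268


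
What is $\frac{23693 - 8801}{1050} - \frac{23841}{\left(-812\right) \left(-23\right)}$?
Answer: $\frac{6025951}{466900} \approx 12.906$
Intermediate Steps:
$\frac{23693 - 8801}{1050} - \frac{23841}{\left(-812\right) \left(-23\right)} = 14892 \cdot \frac{1}{1050} - \frac{23841}{18676} = \frac{2482}{175} - \frac{23841}{18676} = \frac{6025951}{466900}$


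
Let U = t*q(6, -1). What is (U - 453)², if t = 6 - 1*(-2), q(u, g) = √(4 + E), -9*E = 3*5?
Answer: 616075/3 - 2416*√21 ≈ 1.9429e+5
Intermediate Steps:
E = -5/3 ≈ -1.6667
q(u, g) = √21/3 (q(u, g) = √(4 - 5/3) = √(7/3) = √21/3)
t = 8 (t = 6 + 2 = 8)
U = 8*√21/3 (U = 8*(√21/3) = 8*√21/3 ≈ 12.220)
(U - 453)² = (8*√21/3 - 453)² = (-453 + 8*√21/3)²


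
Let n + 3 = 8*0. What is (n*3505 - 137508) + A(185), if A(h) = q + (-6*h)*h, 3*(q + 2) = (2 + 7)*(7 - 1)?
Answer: -353357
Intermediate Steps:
q = 16 (q = -2 + ((2 + 7)*(7 - 1))/3 = -2 + (9*6)/3 = -2 + (⅓)*54 = -2 + 18 = 16)
n = -3 (n = -3 + 8*0 = -3 + 0 = -3)
A(h) = 16 - 6*h² (A(h) = 16 + (-6*h)*h = 16 - 6*h²)
(n*3505 - 137508) + A(185) = (-3*3505 - 137508) + (16 - 6*185²) = (-10515 - 137508) + (16 - 6*34225) = -148023 + (16 - 205350) = -148023 - 205334 = -353357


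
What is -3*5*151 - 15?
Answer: -2280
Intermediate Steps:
-3*5*151 - 15 = -15*151 - 15 = -2265 - 15 = -2280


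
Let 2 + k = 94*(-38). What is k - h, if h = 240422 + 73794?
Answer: -317790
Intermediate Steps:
h = 314216
k = -3574 (k = -2 + 94*(-38) = -2 - 3572 = -3574)
k - h = -3574 - 1*314216 = -3574 - 314216 = -317790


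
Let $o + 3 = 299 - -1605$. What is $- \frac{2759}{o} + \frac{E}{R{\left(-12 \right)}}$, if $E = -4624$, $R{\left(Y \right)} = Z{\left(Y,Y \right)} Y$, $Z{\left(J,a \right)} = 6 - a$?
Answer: $\frac{1024285}{51327} \approx 19.956$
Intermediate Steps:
$R{\left(Y \right)} = Y \left(6 - Y\right)$ ($R{\left(Y \right)} = \left(6 - Y\right) Y = Y \left(6 - Y\right)$)
$o = 1901$ ($o = -3 + \left(299 - -1605\right) = -3 + \left(299 + 1605\right) = -3 + 1904 = 1901$)
$- \frac{2759}{o} + \frac{E}{R{\left(-12 \right)}} = - \frac{2759}{1901} - \frac{4624}{\left(-12\right) \left(6 - -12\right)} = \left(-2759\right) \frac{1}{1901} - \frac{4624}{\left(-12\right) \left(6 + 12\right)} = - \frac{2759}{1901} - \frac{4624}{\left(-12\right) 18} = - \frac{2759}{1901} - \frac{4624}{-216} = - \frac{2759}{1901} - - \frac{578}{27} = - \frac{2759}{1901} + \frac{578}{27} = \frac{1024285}{51327}$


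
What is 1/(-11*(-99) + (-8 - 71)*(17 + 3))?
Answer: -1/491 ≈ -0.0020367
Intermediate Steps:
1/(-11*(-99) + (-8 - 71)*(17 + 3)) = 1/(1089 - 79*20) = 1/(1089 - 1580) = 1/(-491) = -1/491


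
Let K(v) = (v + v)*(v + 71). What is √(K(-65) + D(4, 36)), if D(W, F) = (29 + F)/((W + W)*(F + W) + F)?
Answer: I*√24707735/178 ≈ 27.925*I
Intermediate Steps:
D(W, F) = (29 + F)/(F + 2*W*(F + W)) (D(W, F) = (29 + F)/((2*W)*(F + W) + F) = (29 + F)/(2*W*(F + W) + F) = (29 + F)/(F + 2*W*(F + W)))
K(v) = 2*v*(71 + v) (K(v) = (2*v)*(71 + v) = 2*v*(71 + v))
√(K(-65) + D(4, 36)) = √(2*(-65)*(71 - 65) + (29 + 36)/(36 + 2*4² + 2*36*4)) = √(2*(-65)*6 + 65/(36 + 2*16 + 288)) = √(-780 + 65/(36 + 32 + 288)) = √(-780 + 65/356) = √(-277615/356) = I*√24707735/178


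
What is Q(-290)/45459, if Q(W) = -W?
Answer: 290/45459 ≈ 0.0063794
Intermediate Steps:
Q(-290)/45459 = -1*(-290)/45459 = 290*(1/45459) = 290/45459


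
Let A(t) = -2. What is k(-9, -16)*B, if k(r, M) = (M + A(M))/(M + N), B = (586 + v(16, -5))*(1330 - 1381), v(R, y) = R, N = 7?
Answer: -61404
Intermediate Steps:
B = -30702 (B = (586 + 16)*(1330 - 1381) = 602*(-51) = -30702)
k(r, M) = (-2 + M)/(7 + M) (k(r, M) = (M - 2)/(M + 7) = (-2 + M)/(7 + M))
k(-9, -16)*B = ((-2 - 16)/(7 - 16))*(-30702) = (-18/(-9))*(-30702) = -1/9*(-18)*(-30702) = 2*(-30702) = -61404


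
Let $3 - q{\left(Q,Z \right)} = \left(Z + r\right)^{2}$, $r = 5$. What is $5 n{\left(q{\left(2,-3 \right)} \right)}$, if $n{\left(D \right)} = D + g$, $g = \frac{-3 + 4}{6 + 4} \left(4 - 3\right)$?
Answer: $- \frac{9}{2} \approx -4.5$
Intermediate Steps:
$q{\left(Q,Z \right)} = 3 - \left(5 + Z\right)^{2}$ ($q{\left(Q,Z \right)} = 3 - \left(Z + 5\right)^{2} = 3 - \left(5 + Z\right)^{2}$)
$g = \frac{1}{10}$ ($g = 1 \cdot \frac{1}{10} \cdot 1 = \frac{1}{10} \cdot 1 = \frac{1}{10} \approx 0.1$)
$n{\left(D \right)} = \frac{1}{10} + D$ ($n{\left(D \right)} = D + \frac{1}{10} = \frac{1}{10} + D$)
$5 n{\left(q{\left(2,-3 \right)} \right)} = 5 \left(\frac{1}{10} + \left(3 - \left(5 - 3\right)^{2}\right)\right) = 5 \left(\frac{1}{10} + \left(3 - 2^{2}\right)\right) = 5 \left(\frac{1}{10} + \left(3 - 4\right)\right) = 5 \left(\frac{1}{10} - 1\right) = 5 \left(- \frac{9}{10}\right) = - \frac{9}{2}$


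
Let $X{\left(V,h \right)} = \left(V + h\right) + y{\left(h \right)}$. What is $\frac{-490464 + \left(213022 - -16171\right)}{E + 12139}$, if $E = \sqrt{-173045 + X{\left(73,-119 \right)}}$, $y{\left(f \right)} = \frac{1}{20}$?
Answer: $- \frac{63431373380}{2950568239} + \frac{522542 i \sqrt{17309095}}{2950568239} \approx -21.498 + 0.7368 i$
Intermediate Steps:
$y{\left(f \right)} = \frac{1}{20}$
$X{\left(V,h \right)} = \frac{1}{20} + V + h$ ($X{\left(V,h \right)} = \left(V + h\right) + \frac{1}{20} = \frac{1}{20} + V + h$)
$E = \frac{i \sqrt{17309095}}{10}$ ($E = \sqrt{-173045 + \left(\frac{1}{20} + 73 - 119\right)} = \sqrt{-173045 - \frac{919}{20}} = \sqrt{- \frac{3461819}{20}} = \frac{i \sqrt{17309095}}{10} \approx 416.04 i$)
$\frac{-490464 + \left(213022 - -16171\right)}{E + 12139} = \frac{-490464 + \left(213022 - -16171\right)}{\frac{i \sqrt{17309095}}{10} + 12139} = \frac{-490464 + \left(213022 + 16171\right)}{12139 + \frac{i \sqrt{17309095}}{10}} = \frac{-490464 + 229193}{12139 + \frac{i \sqrt{17309095}}{10}} = - \frac{261271}{12139 + \frac{i \sqrt{17309095}}{10}}$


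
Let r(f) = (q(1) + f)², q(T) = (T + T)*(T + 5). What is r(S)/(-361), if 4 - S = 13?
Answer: -9/361 ≈ -0.024931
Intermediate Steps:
S = -9 (S = 4 - 1*13 = 4 - 13 = -9)
q(T) = 2*T*(5 + T) (q(T) = (2*T)*(5 + T) = 2*T*(5 + T))
r(f) = (12 + f)² (r(f) = (2*1*(5 + 1) + f)² = (2*1*6 + f)² = (12 + f)²)
r(S)/(-361) = (12 - 9)²/(-361) = 3²*(-1/361) = 9*(-1/361) = -9/361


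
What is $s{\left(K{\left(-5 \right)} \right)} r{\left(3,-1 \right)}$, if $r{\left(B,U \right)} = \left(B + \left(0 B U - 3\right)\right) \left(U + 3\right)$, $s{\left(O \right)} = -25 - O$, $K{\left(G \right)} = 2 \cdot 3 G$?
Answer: $0$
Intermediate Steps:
$K{\left(G \right)} = 6 G$
$r{\left(B,U \right)} = \left(-3 + B\right) \left(3 + U\right)$ ($r{\left(B,U \right)} = \left(B - \left(3 + 0 U\right)\right) \left(3 + U\right) = \left(B + \left(0 - 3\right)\right) \left(3 + U\right) = \left(B - 3\right) \left(3 + U\right) = \left(-3 + B\right) \left(3 + U\right)$)
$s{\left(K{\left(-5 \right)} \right)} r{\left(3,-1 \right)} = \left(-25 - 6 \left(-5\right)\right) \left(-9 - -3 + 3 \cdot 3 + 3 \left(-1\right)\right) = \left(-25 - -30\right) \left(-9 + 3 + 9 - 3\right) = \left(-25 + 30\right) 0 = 5 \cdot 0 = 0$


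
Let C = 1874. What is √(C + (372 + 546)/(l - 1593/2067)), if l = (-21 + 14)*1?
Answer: √12583096619/2677 ≈ 41.903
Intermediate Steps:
l = -7 (l = -7*1 = -7)
√(C + (372 + 546)/(l - 1593/2067)) = √(1874 + (372 + 546)/(-7 - 1593/2067)) = √(1874 + 918/(-7 - 1593*1/2067)) = √(1874 + 918/(-7 - 531/689)) = √(1874 + 918/(-5354/689)) = √(1874 + 918*(-689/5354)) = √(1874 - 316251/2677) = √(4700447/2677) = √12583096619/2677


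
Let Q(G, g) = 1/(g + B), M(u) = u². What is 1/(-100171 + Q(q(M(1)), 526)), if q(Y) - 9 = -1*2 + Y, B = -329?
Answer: -197/19733686 ≈ -9.9829e-6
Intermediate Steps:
q(Y) = 7 + Y (q(Y) = 9 + (-1*2 + Y) = 9 + (-2 + Y) = 7 + Y)
Q(G, g) = 1/(-329 + g) (Q(G, g) = 1/(g - 329) = 1/(-329 + g))
1/(-100171 + Q(q(M(1)), 526)) = 1/(-100171 + 1/(-329 + 526)) = 1/(-100171 + 1/197) = 1/(-19733686/197) = -197/19733686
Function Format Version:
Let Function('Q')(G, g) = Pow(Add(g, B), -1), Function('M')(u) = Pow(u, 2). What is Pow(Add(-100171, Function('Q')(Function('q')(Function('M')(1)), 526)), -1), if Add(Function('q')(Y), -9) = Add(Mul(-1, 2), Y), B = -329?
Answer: Rational(-197, 19733686) ≈ -9.9829e-6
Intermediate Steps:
Function('q')(Y) = Add(7, Y) (Function('q')(Y) = Add(9, Add(Mul(-1, 2), Y)) = Add(9, Add(-2, Y)) = Add(7, Y))
Function('Q')(G, g) = Pow(Add(-329, g), -1) (Function('Q')(G, g) = Pow(Add(g, -329), -1) = Pow(Add(-329, g), -1))
Pow(Add(-100171, Function('Q')(Function('q')(Function('M')(1)), 526)), -1) = Pow(Add(-100171, Pow(Add(-329, 526), -1)), -1) = Pow(Add(-100171, Pow(197, -1)), -1) = Pow(Add(-100171, Rational(1, 197)), -1) = Pow(Rational(-19733686, 197), -1) = Rational(-197, 19733686)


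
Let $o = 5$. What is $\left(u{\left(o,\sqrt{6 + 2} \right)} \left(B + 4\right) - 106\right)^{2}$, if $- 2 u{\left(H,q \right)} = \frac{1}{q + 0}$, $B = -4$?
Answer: $11236$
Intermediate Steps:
$u{\left(H,q \right)} = - \frac{1}{2 q}$ ($u{\left(H,q \right)} = - \frac{1}{2 \left(q + 0\right)} = - \frac{1}{2 q}$)
$\left(u{\left(o,\sqrt{6 + 2} \right)} \left(B + 4\right) - 106\right)^{2} = \left(- \frac{1}{2 \sqrt{6 + 2}} \left(-4 + 4\right) - 106\right)^{2} = \left(- \frac{1}{2 \sqrt{8}} \cdot 0 - 106\right)^{2} = \left(- \frac{1}{2 \cdot 2 \sqrt{2}} \cdot 0 - 106\right)^{2} = \left(- \frac{\frac{1}{4} \sqrt{2}}{2} \cdot 0 - 106\right)^{2} = \left(- \frac{\sqrt{2}}{8} \cdot 0 - 106\right)^{2} = \left(0 - 106\right)^{2} = \left(-106\right)^{2} = 11236$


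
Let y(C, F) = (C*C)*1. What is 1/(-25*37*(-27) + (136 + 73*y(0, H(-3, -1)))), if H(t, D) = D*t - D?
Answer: 1/25111 ≈ 3.9823e-5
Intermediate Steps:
H(t, D) = -D + D*t
y(C, F) = C**2 (y(C, F) = C**2*1 = C**2)
1/(-25*37*(-27) + (136 + 73*y(0, H(-3, -1)))) = 1/(-25*37*(-27) + (136 + 73*0**2)) = 1/(-925*(-27) + (136 + 73*0)) = 1/(24975 + (136 + 0)) = 1/(24975 + 136) = 1/25111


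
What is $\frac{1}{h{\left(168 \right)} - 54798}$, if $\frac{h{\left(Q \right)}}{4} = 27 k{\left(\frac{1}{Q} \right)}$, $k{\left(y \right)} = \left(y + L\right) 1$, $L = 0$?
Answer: $- \frac{14}{767163} \approx -1.8249 \cdot 10^{-5}$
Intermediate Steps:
$k{\left(y \right)} = y$ ($k{\left(y \right)} = \left(y + 0\right) 1 = y 1 = y$)
$h{\left(Q \right)} = \frac{108}{Q}$ ($h{\left(Q \right)} = 4 \frac{27}{Q} = \frac{108}{Q}$)
$\frac{1}{h{\left(168 \right)} - 54798} = \frac{1}{\frac{108}{168} - 54798} = \frac{1}{108 \cdot \frac{1}{168} - 54798} = \frac{1}{\frac{9}{14} - 54798} = \frac{1}{- \frac{767163}{14}} = - \frac{14}{767163}$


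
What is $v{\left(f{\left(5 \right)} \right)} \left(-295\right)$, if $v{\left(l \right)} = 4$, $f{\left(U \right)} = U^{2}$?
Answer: $-1180$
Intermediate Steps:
$v{\left(f{\left(5 \right)} \right)} \left(-295\right) = 4 \left(-295\right) = -1180$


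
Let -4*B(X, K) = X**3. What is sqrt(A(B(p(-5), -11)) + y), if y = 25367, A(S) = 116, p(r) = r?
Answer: sqrt(25483) ≈ 159.63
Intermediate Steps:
B(X, K) = -X**3/4
sqrt(A(B(p(-5), -11)) + y) = sqrt(116 + 25367) = sqrt(25483)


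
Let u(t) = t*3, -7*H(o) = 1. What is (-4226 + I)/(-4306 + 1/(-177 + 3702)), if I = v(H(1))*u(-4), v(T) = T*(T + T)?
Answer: 730020450/743753801 ≈ 0.98153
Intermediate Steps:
H(o) = -⅐ (H(o) = -⅐*1 = -⅐)
v(T) = 2*T² (v(T) = T*(2*T) = 2*T²)
u(t) = 3*t
I = -24/49 (I = (2*(-⅐)²)*(3*(-4)) = (2*(1/49))*(-12) = (2/49)*(-12) = -24/49 ≈ -0.48980)
(-4226 + I)/(-4306 + 1/(-177 + 3702)) = (-4226 - 24/49)/(-4306 + 1/(-177 + 3702)) = -207098/(49*(-4306 + 1/3525)) = -207098/(49*(-15178649/3525)) = -207098/49*(-3525/15178649) = 730020450/743753801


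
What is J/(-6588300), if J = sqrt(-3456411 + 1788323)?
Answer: -I*sqrt(417022)/3294150 ≈ -0.00019604*I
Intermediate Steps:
J = 2*I*sqrt(417022) (J = sqrt(-1668088) = 2*I*sqrt(417022) ≈ 1291.5*I)
J/(-6588300) = (2*I*sqrt(417022))/(-6588300) = (2*I*sqrt(417022))*(-1/6588300) = -I*sqrt(417022)/3294150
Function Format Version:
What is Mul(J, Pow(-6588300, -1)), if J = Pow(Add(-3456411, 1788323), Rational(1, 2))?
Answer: Mul(Rational(-1, 3294150), I, Pow(417022, Rational(1, 2))) ≈ Mul(-0.00019604, I)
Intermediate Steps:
J = Mul(2, I, Pow(417022, Rational(1, 2))) (J = Pow(-1668088, Rational(1, 2)) = Mul(2, I, Pow(417022, Rational(1, 2))) ≈ Mul(1291.5, I))
Mul(J, Pow(-6588300, -1)) = Mul(Mul(2, I, Pow(417022, Rational(1, 2))), Pow(-6588300, -1)) = Mul(Mul(2, I, Pow(417022, Rational(1, 2))), Rational(-1, 6588300)) = Mul(Rational(-1, 3294150), I, Pow(417022, Rational(1, 2)))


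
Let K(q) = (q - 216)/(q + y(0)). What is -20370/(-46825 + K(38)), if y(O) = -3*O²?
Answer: 64505/148294 ≈ 0.43498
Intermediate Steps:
K(q) = (-216 + q)/q (K(q) = (q - 216)/(q - 3*0²) = (-216 + q)/(q - 3*0) = (-216 + q)/(q + 0) = (-216 + q)/q)
-20370/(-46825 + K(38)) = -20370/(-46825 + (-216 + 38)/38) = -20370/(-46825 + (1/38)*(-178)) = -20370/(-46825 - 89/19) = -20370/(-889764/19) = -20370*(-19/889764) = 64505/148294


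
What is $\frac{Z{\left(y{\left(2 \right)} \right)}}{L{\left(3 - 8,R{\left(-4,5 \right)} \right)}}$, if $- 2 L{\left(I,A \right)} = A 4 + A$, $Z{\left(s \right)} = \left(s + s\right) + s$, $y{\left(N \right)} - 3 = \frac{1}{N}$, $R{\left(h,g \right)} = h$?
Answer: $\frac{21}{20} \approx 1.05$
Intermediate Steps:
$y{\left(N \right)} = 3 + \frac{1}{N}$
$Z{\left(s \right)} = 3 s$ ($Z{\left(s \right)} = 2 s + s = 3 s$)
$L{\left(I,A \right)} = - \frac{5 A}{2}$ ($L{\left(I,A \right)} = - \frac{A 4 + A}{2} = - \frac{4 A + A}{2} = - \frac{5 A}{2}$)
$\frac{Z{\left(y{\left(2 \right)} \right)}}{L{\left(3 - 8,R{\left(-4,5 \right)} \right)}} = \frac{3 \left(3 + \frac{1}{2}\right)}{\left(- \frac{5}{2}\right) \left(-4\right)} = \frac{3 \left(3 + \frac{1}{2}\right)}{10} = 3 \cdot \frac{7}{2} \cdot \frac{1}{10} = \frac{21}{2} \cdot \frac{1}{10} = \frac{21}{20}$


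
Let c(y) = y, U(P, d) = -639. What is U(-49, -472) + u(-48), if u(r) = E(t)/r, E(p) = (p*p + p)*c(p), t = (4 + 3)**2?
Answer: -75361/24 ≈ -3140.0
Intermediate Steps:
t = 49 (t = 7**2 = 49)
E(p) = p*(p + p**2) (E(p) = (p*p + p)*p = (p**2 + p)*p = (p + p**2)*p = p*(p + p**2))
u(r) = 120050/r (u(r) = (49**2*(1 + 49))/r = (2401*50)/r = 120050/r)
U(-49, -472) + u(-48) = -639 + 120050/(-48) = -639 + 120050*(-1/48) = -639 - 60025/24 = -75361/24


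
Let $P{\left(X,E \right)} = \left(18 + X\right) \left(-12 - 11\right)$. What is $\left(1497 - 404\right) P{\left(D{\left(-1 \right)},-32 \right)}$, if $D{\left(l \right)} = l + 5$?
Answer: $-553058$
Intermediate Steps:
$D{\left(l \right)} = 5 + l$
$P{\left(X,E \right)} = -414 - 23 X$ ($P{\left(X,E \right)} = \left(18 + X\right) \left(-23\right) = -414 - 23 X$)
$\left(1497 - 404\right) P{\left(D{\left(-1 \right)},-32 \right)} = \left(1497 - 404\right) \left(-414 - 23 \left(5 - 1\right)\right) = 1093 \left(-414 - 92\right) = 1093 \left(-506\right) = -553058$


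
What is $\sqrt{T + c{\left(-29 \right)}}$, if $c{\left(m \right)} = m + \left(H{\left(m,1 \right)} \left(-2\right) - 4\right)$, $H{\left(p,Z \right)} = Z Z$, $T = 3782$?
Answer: $\sqrt{3747} \approx 61.213$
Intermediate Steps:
$H{\left(p,Z \right)} = Z^{2}$
$c{\left(m \right)} = -6 + m$ ($c{\left(m \right)} = m - \left(4 - 1^{2} \left(-2\right)\right) = m + \left(1 \left(-2\right) - 4\right) = m - 6 = -6 + m$)
$\sqrt{T + c{\left(-29 \right)}} = \sqrt{3782 - 35} = \sqrt{3747}$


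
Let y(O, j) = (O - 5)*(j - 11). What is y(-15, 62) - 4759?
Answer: -5779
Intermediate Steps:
y(O, j) = (-11 + j)*(-5 + O) (y(O, j) = (-5 + O)*(-11 + j) = (-11 + j)*(-5 + O))
y(-15, 62) - 4759 = (55 - 11*(-15) - 5*62 - 15*62) - 4759 = (55 + 165 - 310 - 930) - 4759 = -1020 - 4759 = -5779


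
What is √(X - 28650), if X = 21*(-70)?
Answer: 2*I*√7530 ≈ 173.55*I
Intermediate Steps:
X = -1470
√(X - 28650) = √(-1470 - 28650) = √(-30120) = 2*I*√7530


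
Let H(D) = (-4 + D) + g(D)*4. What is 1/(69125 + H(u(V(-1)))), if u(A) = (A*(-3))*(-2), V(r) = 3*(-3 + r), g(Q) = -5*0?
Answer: 1/69049 ≈ 1.4482e-5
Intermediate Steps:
g(Q) = 0
V(r) = -9 + 3*r
u(A) = 6*A (u(A) = -3*A*(-2) = 6*A)
H(D) = -4 + D (H(D) = (-4 + D) + 0*4 = (-4 + D) + 0 = -4 + D)
1/(69125 + H(u(V(-1)))) = 1/(69125 + (-4 + 6*(-9 + 3*(-1)))) = 1/(69125 + (-4 + 6*(-9 - 3))) = 1/(69125 + (-4 + 6*(-12))) = 1/(69125 + (-4 - 72)) = 1/(69125 - 76) = 1/69049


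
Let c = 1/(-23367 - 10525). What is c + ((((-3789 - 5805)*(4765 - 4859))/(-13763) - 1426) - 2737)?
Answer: -1972419685623/466455596 ≈ -4228.5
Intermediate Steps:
c = -1/33892 (c = 1/(-33892) = -1/33892 ≈ -2.9505e-5)
c + ((((-3789 - 5805)*(4765 - 4859))/(-13763) - 1426) - 2737) = -1/33892 + ((((-3789 - 5805)*(4765 - 4859))/(-13763) - 1426) - 2737) = -1/33892 + ((-9594*(-94)*(-1/13763) - 1426) - 2737) = -1/33892 + ((901836*(-1/13763) - 1426) - 2737) = -1/33892 + ((-901836/13763 - 1426) - 2737) = -1/33892 + (-20527874/13763 - 2737) = -1/33892 - 58197205/13763 = -1972419685623/466455596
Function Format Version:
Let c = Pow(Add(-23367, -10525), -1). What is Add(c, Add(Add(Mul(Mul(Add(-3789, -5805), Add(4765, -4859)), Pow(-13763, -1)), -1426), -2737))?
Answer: Rational(-1972419685623, 466455596) ≈ -4228.5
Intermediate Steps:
c = Rational(-1, 33892) (c = Pow(-33892, -1) = Rational(-1, 33892) ≈ -2.9505e-5)
Add(c, Add(Add(Mul(Mul(Add(-3789, -5805), Add(4765, -4859)), Pow(-13763, -1)), -1426), -2737)) = Add(Rational(-1, 33892), Add(Add(Mul(Mul(Add(-3789, -5805), Add(4765, -4859)), Pow(-13763, -1)), -1426), -2737)) = Add(Rational(-1, 33892), Add(Add(Mul(Mul(-9594, -94), Rational(-1, 13763)), -1426), -2737)) = Add(Rational(-1, 33892), Add(Add(Mul(901836, Rational(-1, 13763)), -1426), -2737)) = Add(Rational(-1, 33892), Add(Add(Rational(-901836, 13763), -1426), -2737)) = Add(Rational(-1, 33892), Add(Rational(-20527874, 13763), -2737)) = Add(Rational(-1, 33892), Rational(-58197205, 13763)) = Rational(-1972419685623, 466455596)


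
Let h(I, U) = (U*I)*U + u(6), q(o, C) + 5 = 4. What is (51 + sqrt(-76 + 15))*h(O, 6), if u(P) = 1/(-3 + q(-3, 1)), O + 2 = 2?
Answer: -51/4 - I*sqrt(61)/4 ≈ -12.75 - 1.9526*I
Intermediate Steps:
O = 0 (O = -2 + 2 = 0)
q(o, C) = -1 (q(o, C) = -5 + 4 = -1)
u(P) = -1/4 (u(P) = 1/(-3 - 1) = 1/(-4) = -1/4)
h(I, U) = -1/4 + I*U**2 (h(I, U) = (U*I)*U - 1/4 = (I*U)*U - 1/4 = I*U**2 - 1/4 = -1/4 + I*U**2)
(51 + sqrt(-76 + 15))*h(O, 6) = (51 + sqrt(-76 + 15))*(-1/4 + 0*6**2) = (51 + sqrt(-61))*(-1/4 + 0*36) = (51 + I*sqrt(61))*(-1/4 + 0) = (51 + I*sqrt(61))*(-1/4) = -51/4 - I*sqrt(61)/4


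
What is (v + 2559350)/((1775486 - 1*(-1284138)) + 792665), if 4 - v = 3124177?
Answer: -80689/550327 ≈ -0.14662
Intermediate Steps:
v = -3124173 (v = 4 - 1*3124177 = 4 - 3124177 = -3124173)
(v + 2559350)/((1775486 - 1*(-1284138)) + 792665) = (-3124173 + 2559350)/((1775486 - 1*(-1284138)) + 792665) = -564823/((1775486 + 1284138) + 792665) = -564823/(3059624 + 792665) = -564823/3852289 = -564823*1/3852289 = -80689/550327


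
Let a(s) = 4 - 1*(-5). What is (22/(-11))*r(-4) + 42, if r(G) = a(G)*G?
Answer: 114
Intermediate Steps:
a(s) = 9 (a(s) = 4 + 5 = 9)
r(G) = 9*G
(22/(-11))*r(-4) + 42 = (22/(-11))*(9*(-4)) + 42 = (22*(-1/11))*(-36) + 42 = -2*(-36) + 42 = 72 + 42 = 114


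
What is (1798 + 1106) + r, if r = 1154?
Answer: 4058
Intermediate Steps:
(1798 + 1106) + r = (1798 + 1106) + 1154 = 2904 + 1154 = 4058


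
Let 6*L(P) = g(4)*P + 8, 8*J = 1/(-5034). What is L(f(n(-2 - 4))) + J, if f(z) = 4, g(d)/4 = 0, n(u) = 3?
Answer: 53695/40272 ≈ 1.3333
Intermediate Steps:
g(d) = 0 (g(d) = 4*0 = 0)
J = -1/40272 (J = (⅛)/(-5034) = (⅛)*(-1/5034) = -1/40272 ≈ -2.4831e-5)
L(P) = 4/3 (L(P) = (0*P + 8)/6 = (0 + 8)/6 = (⅙)*8 = 4/3)
L(f(n(-2 - 4))) + J = 4/3 - 1/40272 = 53695/40272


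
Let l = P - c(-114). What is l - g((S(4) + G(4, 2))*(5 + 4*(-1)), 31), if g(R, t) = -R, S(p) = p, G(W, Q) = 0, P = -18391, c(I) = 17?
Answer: -18404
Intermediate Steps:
l = -18408 (l = -18391 - 1*17 = -18391 - 17 = -18408)
l - g((S(4) + G(4, 2))*(5 + 4*(-1)), 31) = -18408 - (-1)*(4 + 0)*(5 + 4*(-1)) = -18408 - (-1)*4*(5 - 4) = -18408 - (-1)*4*1 = -18408 - (-1)*4 = -18408 - 1*(-4) = -18408 + 4 = -18404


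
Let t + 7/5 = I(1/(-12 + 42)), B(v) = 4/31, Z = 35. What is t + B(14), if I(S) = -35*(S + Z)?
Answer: -1141517/930 ≈ -1227.4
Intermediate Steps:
B(v) = 4/31 (B(v) = 4*(1/31) = 4/31)
I(S) = -1225 - 35*S (I(S) = -35*(S + 35) = -35*(35 + S) = -1225 - 35*S)
t = -36827/30 (t = -7/5 + (-1225 - 35/(-12 + 42)) = -7/5 + (-1225 - 35/30) = -7/5 + (-1225 - 35*1/30) = -7/5 + (-1225 - 7/6) = -7/5 - 7357/6 = -36827/30 ≈ -1227.6)
t + B(14) = -36827/30 + 4/31 = -1141517/930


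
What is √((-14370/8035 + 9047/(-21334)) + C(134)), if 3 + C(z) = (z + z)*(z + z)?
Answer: √84413985195105105314/34283738 ≈ 267.99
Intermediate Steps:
C(z) = -3 + 4*z² (C(z) = -3 + (z + z)*(z + z) = -3 + (2*z)*(2*z) = -3 + 4*z²)
√((-14370/8035 + 9047/(-21334)) + C(134)) = √((-14370/8035 + 9047/(-21334)) + (-3 + 4*134²)) = √((-14370*1/8035 + 9047*(-1/21334)) + (-3 + 4*17956)) = √((-2874/1607 - 9047/21334) + (-3 + 71824)) = √(-75852445/34283738 + 71821) = √(2462216494453/34283738) = √84413985195105105314/34283738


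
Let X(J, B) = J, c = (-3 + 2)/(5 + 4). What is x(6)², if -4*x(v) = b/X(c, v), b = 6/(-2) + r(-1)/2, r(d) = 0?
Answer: 729/16 ≈ 45.563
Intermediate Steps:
c = -⅑ (c = -1/9 = -1*⅑ = -⅑ ≈ -0.11111)
b = -3 (b = 6/(-2) + 0/2 = 6*(-½) + 0*(½) = -3 + 0 = -3)
x(v) = -27/4 (x(v) = -(-3)/(4*(-⅑)) = -(-3)*(-9)/4 = -¼*27 = -27/4)
x(6)² = (-27/4)² = 729/16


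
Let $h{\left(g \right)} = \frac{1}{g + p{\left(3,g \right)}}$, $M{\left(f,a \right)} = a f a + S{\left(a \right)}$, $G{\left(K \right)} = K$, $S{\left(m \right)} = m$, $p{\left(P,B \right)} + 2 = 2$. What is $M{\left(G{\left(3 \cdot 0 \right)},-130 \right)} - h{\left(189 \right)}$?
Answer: $- \frac{24571}{189} \approx -130.01$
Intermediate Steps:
$p{\left(P,B \right)} = 0$ ($p{\left(P,B \right)} = -2 + 2 = 0$)
$M{\left(f,a \right)} = a + f a^{2}$ ($M{\left(f,a \right)} = a f a + a = f a^{2} + a = a + f a^{2}$)
$h{\left(g \right)} = \frac{1}{g}$ ($h{\left(g \right)} = \frac{1}{g + 0} = \frac{1}{g}$)
$M{\left(G{\left(3 \cdot 0 \right)},-130 \right)} - h{\left(189 \right)} = - 130 \left(1 - 130 \cdot 3 \cdot 0\right) - \frac{1}{189} = - 130 \left(1 - 0\right) - \frac{1}{189} = - 130 \left(1 + 0\right) - \frac{1}{189} = \left(-130\right) 1 - \frac{1}{189} = -130 - \frac{1}{189} = - \frac{24571}{189}$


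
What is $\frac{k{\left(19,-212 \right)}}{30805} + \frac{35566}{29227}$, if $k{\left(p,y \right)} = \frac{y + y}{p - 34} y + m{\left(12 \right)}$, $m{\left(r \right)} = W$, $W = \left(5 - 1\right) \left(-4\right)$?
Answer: $\frac{13799988394}{13505066025} \approx 1.0218$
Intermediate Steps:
$W = -16$ ($W = 4 \left(-4\right) = -16$)
$m{\left(r \right)} = -16$
$k{\left(p,y \right)} = -16 + \frac{2 y^{2}}{-34 + p}$ ($k{\left(p,y \right)} = \frac{y + y}{p - 34} y - 16 = \frac{2 y}{-34 + p} y - 16 = \frac{2 y^{2}}{-34 + p} - 16 = -16 + \frac{2 y^{2}}{-34 + p}$)
$\frac{k{\left(19,-212 \right)}}{30805} + \frac{35566}{29227} = \frac{2 \frac{1}{-34 + 19} \left(272 + \left(-212\right)^{2} - 152\right)}{30805} + \frac{35566}{29227} = \frac{2 \left(272 + 44944 - 152\right)}{-15} \cdot \frac{1}{30805} + 35566 \cdot \frac{1}{29227} = 2 \left(- \frac{1}{15}\right) 45064 \cdot \frac{1}{30805} + \frac{35566}{29227} = \left(- \frac{90128}{15}\right) \frac{1}{30805} + \frac{35566}{29227} = - \frac{90128}{462075} + \frac{35566}{29227} = \frac{13799988394}{13505066025}$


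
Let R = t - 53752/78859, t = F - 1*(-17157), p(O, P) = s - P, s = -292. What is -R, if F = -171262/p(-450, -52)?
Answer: -169104388349/9463080 ≈ -17870.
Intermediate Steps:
p(O, P) = -292 - P
F = 85631/120 (F = -171262/(-292 - 1*(-52)) = -171262/(-292 + 52) = -171262/(-240) = -171262*(-1/240) = 85631/120 ≈ 713.59)
t = 2144471/120 (t = 85631/120 - 1*(-17157) = 85631/120 + 17157 = 2144471/120 ≈ 17871.)
R = 169104388349/9463080 (R = 2144471/120 - 53752/78859 = 169104388349/9463080 ≈ 17870.)
-R = -1*169104388349/9463080 = -169104388349/9463080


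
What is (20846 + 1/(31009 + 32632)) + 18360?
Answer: 2495109047/63641 ≈ 39206.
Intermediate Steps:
(20846 + 1/(31009 + 32632)) + 18360 = (20846 + 1/63641) + 18360 = 1326660287/63641 + 18360 = 2495109047/63641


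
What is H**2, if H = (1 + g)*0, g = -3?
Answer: 0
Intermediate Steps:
H = 0 (H = (1 - 3)*0 = -2*0 = 0)
H**2 = 0**2 = 0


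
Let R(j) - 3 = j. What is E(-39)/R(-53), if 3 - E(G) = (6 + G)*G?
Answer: 642/25 ≈ 25.680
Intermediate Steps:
E(G) = 3 - G*(6 + G) (E(G) = 3 - (6 + G)*G = 3 - G*(6 + G))
R(j) = 3 + j
E(-39)/R(-53) = (3 - 1*(-39)² - 6*(-39))/(3 - 53) = (3 - 1*1521 + 234)/(-50) = (3 - 1521 + 234)*(-1/50) = -1284*(-1/50) = 642/25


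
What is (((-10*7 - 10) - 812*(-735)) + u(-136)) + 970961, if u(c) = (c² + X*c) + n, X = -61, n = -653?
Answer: 1593840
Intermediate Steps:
u(c) = -653 + c² - 61*c (u(c) = (c² - 61*c) - 653 = -653 + c² - 61*c)
(((-10*7 - 10) - 812*(-735)) + u(-136)) + 970961 = (((-10*7 - 10) - 812*(-735)) + (-653 + (-136)² - 61*(-136))) + 970961 = (((-70 - 10) + 596820) + (-653 + 18496 + 8296)) + 970961 = ((-80 + 596820) + 26139) + 970961 = (596740 + 26139) + 970961 = 622879 + 970961 = 1593840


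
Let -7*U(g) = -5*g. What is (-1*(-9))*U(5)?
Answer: 225/7 ≈ 32.143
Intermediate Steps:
U(g) = 5*g/7 (U(g) = -(-5)*g/7 = 5*g/7)
(-1*(-9))*U(5) = (-1*(-9))*((5/7)*5) = 9*(25/7) = 225/7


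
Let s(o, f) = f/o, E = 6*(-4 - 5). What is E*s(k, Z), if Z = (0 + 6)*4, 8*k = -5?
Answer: 10368/5 ≈ 2073.6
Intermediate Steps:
k = -5/8 (k = (1/8)*(-5) = -5/8 ≈ -0.62500)
E = -54 (E = 6*(-9) = -54)
Z = 24 (Z = 6*4 = 24)
E*s(k, Z) = -1296/(-5/8) = -1296*(-8)/5 = -54*(-192/5) = 10368/5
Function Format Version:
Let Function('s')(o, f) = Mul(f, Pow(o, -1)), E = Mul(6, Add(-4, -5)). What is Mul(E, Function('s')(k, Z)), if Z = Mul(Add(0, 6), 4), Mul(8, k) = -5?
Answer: Rational(10368, 5) ≈ 2073.6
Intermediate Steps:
k = Rational(-5, 8) (k = Mul(Rational(1, 8), -5) = Rational(-5, 8) ≈ -0.62500)
E = -54 (E = Mul(6, -9) = -54)
Z = 24 (Z = Mul(6, 4) = 24)
Mul(E, Function('s')(k, Z)) = Mul(-54, Mul(24, Pow(Rational(-5, 8), -1))) = Mul(-54, Mul(24, Rational(-8, 5))) = Mul(-54, Rational(-192, 5)) = Rational(10368, 5)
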